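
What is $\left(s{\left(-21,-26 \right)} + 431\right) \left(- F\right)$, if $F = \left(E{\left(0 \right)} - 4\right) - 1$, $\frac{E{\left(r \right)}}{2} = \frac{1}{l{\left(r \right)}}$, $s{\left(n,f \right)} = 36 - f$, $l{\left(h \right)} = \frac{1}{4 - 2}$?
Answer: $493$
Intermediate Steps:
$l{\left(h \right)} = \frac{1}{2}$
$E{\left(r \right)} = 4$ ($E{\left(r \right)} = 2 \frac{1}{\frac{1}{2}} = 2 \cdot 2 = 4$)
$F = -1$ ($F = \left(4 - 4\right) - 1 = 0 - 1 = -1$)
$\left(s{\left(-21,-26 \right)} + 431\right) \left(- F\right) = \left(\left(36 - -26\right) + 431\right) \left(\left(-1\right) \left(-1\right)\right) = \left(\left(36 + 26\right) + 431\right) 1 = \left(62 + 431\right) 1 = 493 \cdot 1 = 493$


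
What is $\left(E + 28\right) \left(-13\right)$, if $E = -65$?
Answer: $481$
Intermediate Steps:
$\left(E + 28\right) \left(-13\right) = \left(-65 + 28\right) \left(-13\right) = \left(-37\right) \left(-13\right) = 481$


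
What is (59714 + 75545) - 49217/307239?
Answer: 41556790684/307239 ≈ 1.3526e+5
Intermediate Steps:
(59714 + 75545) - 49217/307239 = 135259 - 49217*1/307239 = 135259 - 49217/307239 = 41556790684/307239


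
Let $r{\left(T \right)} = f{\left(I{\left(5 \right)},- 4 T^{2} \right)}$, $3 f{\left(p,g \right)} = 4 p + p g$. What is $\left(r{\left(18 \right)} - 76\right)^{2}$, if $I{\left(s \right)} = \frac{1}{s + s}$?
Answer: $\frac{3189796}{225} \approx 14177.0$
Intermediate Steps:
$I{\left(s \right)} = \frac{1}{2 s}$
$f{\left(p,g \right)} = \frac{4 p}{3} + \frac{g p}{3}$ ($f{\left(p,g \right)} = \frac{4 p + p g}{3} = \frac{4 p + g p}{3} = \frac{4 p}{3} + \frac{g p}{3}$)
$r{\left(T \right)} = \frac{2}{15} - \frac{2 T^{2}}{15}$ ($r{\left(T \right)} = \frac{\frac{1}{2 \cdot 5} \left(4 - 4 T^{2}\right)}{3} = \frac{\frac{1}{2} \cdot \frac{1}{5} \left(4 - 4 T^{2}\right)}{3} = \frac{1}{3} \cdot \frac{1}{10} \left(4 - 4 T^{2}\right) = \frac{2}{15} - \frac{2 T^{2}}{15}$)
$\left(r{\left(18 \right)} - 76\right)^{2} = \left(\left(\frac{2}{15} - \frac{2 \cdot 18^{2}}{15}\right) - 76\right)^{2} = \left(\left(\frac{2}{15} - \frac{216}{5}\right) - 76\right)^{2} = \left(- \frac{646}{15} - 76\right)^{2} = \left(- \frac{1786}{15}\right)^{2} = \frac{3189796}{225}$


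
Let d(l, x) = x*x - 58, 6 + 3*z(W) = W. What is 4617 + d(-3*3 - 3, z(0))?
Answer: 4563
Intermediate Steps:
z(W) = -2 + W/3
d(l, x) = -58 + x² (d(l, x) = x² - 58 = -58 + x²)
4617 + d(-3*3 - 3, z(0)) = 4617 + (-58 + (-2 + (⅓)*0)²) = 4617 + (-58 + (-2 + 0)²) = 4617 + (-58 + (-2)²) = 4617 + (-58 + 4) = 4617 - 54 = 4563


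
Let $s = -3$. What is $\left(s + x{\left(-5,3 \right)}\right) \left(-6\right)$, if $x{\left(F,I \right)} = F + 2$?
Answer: $36$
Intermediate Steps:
$x{\left(F,I \right)} = 2 + F$
$\left(s + x{\left(-5,3 \right)}\right) \left(-6\right) = \left(-3 + \left(2 - 5\right)\right) \left(-6\right) = \left(-3 - 3\right) \left(-6\right) = \left(-6\right) \left(-6\right) = 36$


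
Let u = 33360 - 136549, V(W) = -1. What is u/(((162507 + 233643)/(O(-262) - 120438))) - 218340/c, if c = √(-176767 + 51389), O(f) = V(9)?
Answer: 654104209/20850 + 109170*I*√125378/62689 ≈ 31372.0 + 616.63*I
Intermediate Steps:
O(f) = -1
c = I*√125378 (c = √(-125378) = I*√125378 ≈ 354.09*I)
u = -103189
u/(((162507 + 233643)/(O(-262) - 120438))) - 218340/c = -103189*(-1 - 120438)/(162507 + 233643) - 218340*(-I*√125378/125378) = -103189/(396150/(-120439)) - (-109170)*I*√125378/62689 = -103189/(396150*(-1/120439)) + 109170*I*√125378/62689 = -103189/(-396150/120439) + 109170*I*√125378/62689 = -103189*(-120439/396150) + 109170*I*√125378/62689 = 654104209/20850 + 109170*I*√125378/62689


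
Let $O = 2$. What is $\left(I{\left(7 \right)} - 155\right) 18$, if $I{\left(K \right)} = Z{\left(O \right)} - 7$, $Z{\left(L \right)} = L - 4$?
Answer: $-2952$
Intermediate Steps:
$Z{\left(L \right)} = -4 + L$
$I{\left(K \right)} = -9$ ($I{\left(K \right)} = \left(-4 + 2\right) - 7 = -2 - 7 = -9$)
$\left(I{\left(7 \right)} - 155\right) 18 = \left(-9 - 155\right) 18 = \left(-164\right) 18 = -2952$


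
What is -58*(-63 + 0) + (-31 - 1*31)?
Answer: 3592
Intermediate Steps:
-58*(-63 + 0) + (-31 - 1*31) = -58*(-63) + (-31 - 31) = 3654 - 62 = 3592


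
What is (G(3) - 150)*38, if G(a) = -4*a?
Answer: -6156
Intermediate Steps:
(G(3) - 150)*38 = (-4*3 - 150)*38 = (-12 - 150)*38 = -162*38 = -6156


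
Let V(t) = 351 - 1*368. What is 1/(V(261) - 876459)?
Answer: -1/876476 ≈ -1.1409e-6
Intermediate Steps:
V(t) = -17 (V(t) = 351 - 368 = -17)
1/(V(261) - 876459) = 1/(-17 - 876459) = 1/(-876476) = -1/876476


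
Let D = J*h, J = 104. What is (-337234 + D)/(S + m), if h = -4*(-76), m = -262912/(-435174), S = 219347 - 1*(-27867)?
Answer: -33249251883/26895342037 ≈ -1.2362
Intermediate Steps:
S = 247214 (S = 219347 + 27867 = 247214)
m = 131456/217587 (m = -262912*(-1/435174) = 131456/217587 ≈ 0.60415)
h = 304
D = 31616 (D = 104*304 = 31616)
(-337234 + D)/(S + m) = (-337234 + 31616)/(247214 + 131456/217587) = -305618/53790684074/217587 = -305618*217587/53790684074 = -33249251883/26895342037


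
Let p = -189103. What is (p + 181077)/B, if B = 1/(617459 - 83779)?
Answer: -4283315680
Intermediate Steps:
B = 1/533680 ≈ 1.8738e-6
(p + 181077)/B = (-189103 + 181077)/(1/533680) = -8026*533680 = -4283315680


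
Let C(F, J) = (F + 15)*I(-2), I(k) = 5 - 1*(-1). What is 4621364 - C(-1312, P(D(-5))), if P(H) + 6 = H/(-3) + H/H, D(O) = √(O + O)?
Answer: 4629146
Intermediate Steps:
I(k) = 6 (I(k) = 5 + 1 = 6)
D(O) = √2*√O (D(O) = √(2*O) = √2*√O)
P(H) = -5 - H/3 (P(H) = -6 + (H/(-3) + H/H) = -6 + (H*(-⅓) + 1) = -6 + (-H/3 + 1) = -6 + (1 - H/3) = -5 - H/3)
C(F, J) = 90 + 6*F (C(F, J) = (F + 15)*6 = (15 + F)*6 = 90 + 6*F)
4621364 - C(-1312, P(D(-5))) = 4621364 - (90 + 6*(-1312)) = 4621364 - (90 - 7872) = 4621364 - 1*(-7782) = 4621364 + 7782 = 4629146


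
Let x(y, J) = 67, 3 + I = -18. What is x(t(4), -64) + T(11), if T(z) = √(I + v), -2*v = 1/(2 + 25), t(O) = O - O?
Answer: 67 + I*√6810/18 ≈ 67.0 + 4.5846*I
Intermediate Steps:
I = -21 (I = -3 - 18 = -21)
t(O) = 0
v = -1/54 (v = -1/(2*(2 + 25)) = -½/27 = -½*1/27 = -1/54 ≈ -0.018519)
T(z) = I*√6810/18 (T(z) = √(-21 - 1/54) = √(-1135/54) = I*√6810/18)
x(t(4), -64) + T(11) = 67 + I*√6810/18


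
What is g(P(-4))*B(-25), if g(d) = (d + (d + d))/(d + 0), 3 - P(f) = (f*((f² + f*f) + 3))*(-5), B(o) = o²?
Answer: 1875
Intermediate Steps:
P(f) = 3 + 5*f*(3 + 2*f²) (P(f) = 3 - f*((f² + f*f) + 3)*(-5) = 3 - f*((f² + f²) + 3)*(-5) = 3 - f*(2*f² + 3)*(-5) = 3 - f*(3 + 2*f²)*(-5) = 3 - (-5)*f*(3 + 2*f²) = 3 + 5*f*(3 + 2*f²))
g(d) = 3 (g(d) = (d + 2*d)/d = (3*d)/d = 3)
g(P(-4))*B(-25) = 3*(-25)² = 3*625 = 1875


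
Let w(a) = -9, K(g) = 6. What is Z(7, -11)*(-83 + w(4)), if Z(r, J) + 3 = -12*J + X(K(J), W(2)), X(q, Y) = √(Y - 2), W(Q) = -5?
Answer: -11868 - 92*I*√7 ≈ -11868.0 - 243.41*I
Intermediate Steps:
X(q, Y) = √(-2 + Y)
Z(r, J) = -3 - 12*J + I*√7 (Z(r, J) = -3 + (-12*J + √(-2 - 5)) = -3 + (-12*J + √(-7)) = -3 + (-12*J + I*√7) = -3 - 12*J + I*√7)
Z(7, -11)*(-83 + w(4)) = (-3 - 12*(-11) + I*√7)*(-83 - 9) = (-3 + 132 + I*√7)*(-92) = (129 + I*√7)*(-92) = -11868 - 92*I*√7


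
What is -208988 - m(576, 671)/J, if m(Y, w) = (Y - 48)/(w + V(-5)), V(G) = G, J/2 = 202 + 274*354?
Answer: -1127383467154/5394489 ≈ -2.0899e+5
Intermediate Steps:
J = 194396 (J = 2*(202 + 274*354) = 2*(202 + 96996) = 2*97198 = 194396)
m(Y, w) = (-48 + Y)/(-5 + w) (m(Y, w) = (Y - 48)/(w - 5) = (-48 + Y)/(-5 + w))
-208988 - m(576, 671)/J = -208988 - (-48 + 576)/(-5 + 671)/194396 = -208988 - 528/666/194396 = -208988 - (1/666)*528/194396 = -208988 - 88/(111*194396) = -208988 - 1*22/5394489 = -208988 - 22/5394489 = -1127383467154/5394489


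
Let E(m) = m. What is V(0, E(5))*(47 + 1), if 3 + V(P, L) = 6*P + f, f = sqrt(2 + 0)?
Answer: -144 + 48*sqrt(2) ≈ -76.118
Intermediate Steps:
f = sqrt(2) ≈ 1.4142
V(P, L) = -3 + sqrt(2) + 6*P (V(P, L) = -3 + (6*P + sqrt(2)) = -3 + (sqrt(2) + 6*P) = -3 + sqrt(2) + 6*P)
V(0, E(5))*(47 + 1) = (-3 + sqrt(2) + 6*0)*(47 + 1) = (-3 + sqrt(2) + 0)*48 = (-3 + sqrt(2))*48 = -144 + 48*sqrt(2)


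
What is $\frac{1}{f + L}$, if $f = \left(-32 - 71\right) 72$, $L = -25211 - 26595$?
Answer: $- \frac{1}{59222} \approx -1.6886 \cdot 10^{-5}$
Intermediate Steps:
$L = -51806$ ($L = -25211 - 26595 = -51806$)
$f = -7416$ ($f = \left(-103\right) 72 = -7416$)
$\frac{1}{f + L} = \frac{1}{-7416 - 51806} = \frac{1}{-59222} = - \frac{1}{59222}$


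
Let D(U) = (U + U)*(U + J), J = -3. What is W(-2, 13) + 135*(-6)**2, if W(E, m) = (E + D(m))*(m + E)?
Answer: 7698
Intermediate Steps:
D(U) = 2*U*(-3 + U) (D(U) = (U + U)*(U - 3) = (2*U)*(-3 + U) = 2*U*(-3 + U))
W(E, m) = (E + m)*(E + 2*m*(-3 + m)) (W(E, m) = (E + 2*m*(-3 + m))*(m + E) = (E + 2*m*(-3 + m))*(E + m) = (E + m)*(E + 2*m*(-3 + m)))
W(-2, 13) + 135*(-6)**2 = ((-2)**2 - 2*13 + 2*13**2*(-3 + 13) + 2*(-2)*13*(-3 + 13)) + 135*(-6)**2 = (4 - 26 + 2*169*10 + 2*(-2)*13*10) + 135*36 = (4 - 26 + 3380 - 520) + 4860 = 2838 + 4860 = 7698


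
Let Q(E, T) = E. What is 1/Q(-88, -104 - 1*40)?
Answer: -1/88 ≈ -0.011364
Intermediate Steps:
1/Q(-88, -104 - 1*40) = 1/(-88) = -1/88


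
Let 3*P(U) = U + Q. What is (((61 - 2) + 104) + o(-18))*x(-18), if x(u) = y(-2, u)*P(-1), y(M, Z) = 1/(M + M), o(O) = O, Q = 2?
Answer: -145/12 ≈ -12.083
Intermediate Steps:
y(M, Z) = 1/(2*M)
P(U) = ⅔ + U/3 (P(U) = (U + 2)/3 = (2 + U)/3 = ⅔ + U/3)
x(u) = -1/12 (x(u) = ((½)/(-2))*(⅔ + (⅓)*(-1)) = ((½)*(-½))*(⅔ - ⅓) = -¼*⅓ = -1/12)
(((61 - 2) + 104) + o(-18))*x(-18) = (((61 - 2) + 104) - 18)*(-1/12) = ((59 + 104) - 18)*(-1/12) = (163 - 18)*(-1/12) = 145*(-1/12) = -145/12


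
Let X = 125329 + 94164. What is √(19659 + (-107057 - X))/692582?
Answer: 3*I*√34099/692582 ≈ 0.00079987*I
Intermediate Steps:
X = 219493
√(19659 + (-107057 - X))/692582 = √(19659 + (-107057 - 1*219493))/692582 = √(19659 + (-107057 - 219493))*(1/692582) = √(19659 - 326550)*(1/692582) = √(-306891)*(1/692582) = (3*I*√34099)*(1/692582) = 3*I*√34099/692582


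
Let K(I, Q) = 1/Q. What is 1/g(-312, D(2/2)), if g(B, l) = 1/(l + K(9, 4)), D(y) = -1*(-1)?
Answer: 5/4 ≈ 1.2500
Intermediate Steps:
D(y) = 1
g(B, l) = 1/(¼ + l) (g(B, l) = 1/(l + 1/4) = 1/(l + ¼) = 1/(¼ + l))
1/g(-312, D(2/2)) = 1/(4/(1 + 4*1)) = 1/(4/(1 + 4)) = 1/(4/5) = 1/(4*(⅕)) = 1/(⅘) = 5/4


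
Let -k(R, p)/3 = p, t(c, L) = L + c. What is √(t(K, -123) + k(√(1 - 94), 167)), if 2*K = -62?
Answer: I*√655 ≈ 25.593*I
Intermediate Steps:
K = -31 (K = (½)*(-62) = -31)
k(R, p) = -3*p
√(t(K, -123) + k(√(1 - 94), 167)) = √((-123 - 31) - 3*167) = √(-154 - 501) = √(-655) = I*√655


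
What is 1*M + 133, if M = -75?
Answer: 58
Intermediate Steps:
1*M + 133 = 1*(-75) + 133 = -75 + 133 = 58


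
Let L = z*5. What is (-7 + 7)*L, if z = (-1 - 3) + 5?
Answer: 0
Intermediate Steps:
z = 1 (z = -4 + 5 = 1)
L = 5 (L = 1*5 = 5)
(-7 + 7)*L = (-7 + 7)*5 = 0*5 = 0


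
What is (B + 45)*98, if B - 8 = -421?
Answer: -36064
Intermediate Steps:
B = -413 (B = 8 - 421 = -413)
(B + 45)*98 = (-413 + 45)*98 = -368*98 = -36064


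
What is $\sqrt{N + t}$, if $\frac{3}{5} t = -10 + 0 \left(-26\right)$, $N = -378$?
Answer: $\frac{4 i \sqrt{222}}{3} \approx 19.866 i$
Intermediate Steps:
$t = - \frac{50}{3}$ ($t = \frac{5 \left(-10 + 0 \left(-26\right)\right)}{3} = \frac{5 \left(-10 + 0\right)}{3} = \frac{5}{3} \left(-10\right) = - \frac{50}{3} \approx -16.667$)
$\sqrt{N + t} = \sqrt{-378 - \frac{50}{3}} = \sqrt{- \frac{1184}{3}} = \frac{4 i \sqrt{222}}{3}$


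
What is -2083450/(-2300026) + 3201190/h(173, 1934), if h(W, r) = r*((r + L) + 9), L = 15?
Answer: 3813092588585/2177418514018 ≈ 1.7512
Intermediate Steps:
h(W, r) = r*(24 + r) (h(W, r) = r*((r + 15) + 9) = r*((15 + r) + 9) = r*(24 + r))
-2083450/(-2300026) + 3201190/h(173, 1934) = -2083450/(-2300026) + 3201190/((1934*(24 + 1934))) = -2083450*(-1/2300026) + 3201190/((1934*1958)) = 1041725/1150013 + 3201190/3786772 = 1041725/1150013 + 3201190*(1/3786772) = 1041725/1150013 + 1600595/1893386 = 3813092588585/2177418514018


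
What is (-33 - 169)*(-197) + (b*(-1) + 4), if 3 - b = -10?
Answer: 39785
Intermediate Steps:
b = 13 (b = 3 - 1*(-10) = 3 + 10 = 13)
(-33 - 169)*(-197) + (b*(-1) + 4) = (-33 - 169)*(-197) + (13*(-1) + 4) = -202*(-197) + (-13 + 4) = 39794 - 9 = 39785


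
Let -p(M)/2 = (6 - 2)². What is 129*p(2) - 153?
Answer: -4281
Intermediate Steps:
p(M) = -32 (p(M) = -2*(6 - 2)² = -2*4² = -2*16 = -32)
129*p(2) - 153 = 129*(-32) - 153 = -4128 - 153 = -4281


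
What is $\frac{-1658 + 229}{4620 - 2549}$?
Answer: $- \frac{1429}{2071} \approx -0.69$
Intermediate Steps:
$\frac{-1658 + 229}{4620 - 2549} = - \frac{1429}{2071}$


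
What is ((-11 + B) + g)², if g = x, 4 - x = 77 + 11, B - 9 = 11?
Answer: 5625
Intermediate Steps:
B = 20 (B = 9 + 11 = 20)
x = -84 (x = 4 - (77 + 11) = 4 - 1*88 = 4 - 88 = -84)
g = -84
((-11 + B) + g)² = ((-11 + 20) - 84)² = (9 - 84)² = (-75)² = 5625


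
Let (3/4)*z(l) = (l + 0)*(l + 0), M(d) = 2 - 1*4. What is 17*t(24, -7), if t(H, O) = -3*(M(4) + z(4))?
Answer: -986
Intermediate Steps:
M(d) = -2 (M(d) = 2 - 4 = -2)
z(l) = 4*l**2/3 (z(l) = 4*((l + 0)*(l + 0))/3 = 4*(l*l)/3 = 4*l**2/3)
t(H, O) = -58 (t(H, O) = -3*(-2 + (4/3)*4**2) = -3*(-2 + (4/3)*16) = -3*(-2 + 64/3) = -3*58/3 = -58)
17*t(24, -7) = 17*(-58) = -986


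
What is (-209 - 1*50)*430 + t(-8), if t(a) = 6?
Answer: -111364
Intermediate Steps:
(-209 - 1*50)*430 + t(-8) = (-209 - 1*50)*430 + 6 = (-209 - 50)*430 + 6 = -259*430 + 6 = -111370 + 6 = -111364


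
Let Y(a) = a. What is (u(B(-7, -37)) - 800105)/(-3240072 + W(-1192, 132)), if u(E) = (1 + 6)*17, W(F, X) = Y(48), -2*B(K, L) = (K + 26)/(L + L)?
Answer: 133331/540004 ≈ 0.24691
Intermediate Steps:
B(K, L) = -(26 + K)/(4*L) (B(K, L) = -(K + 26)/(2*(L + L)) = -(26 + K)/(2*(2*L)) = -(26 + K)*1/(2*L)/2 = -(26 + K)/(4*L))
W(F, X) = 48
u(E) = 119 (u(E) = 7*17 = 119)
(u(B(-7, -37)) - 800105)/(-3240072 + W(-1192, 132)) = (119 - 800105)/(-3240072 + 48) = -799986/(-3240024) = -799986*(-1/3240024) = 133331/540004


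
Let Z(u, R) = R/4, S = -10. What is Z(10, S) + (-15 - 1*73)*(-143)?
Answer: 25163/2 ≈ 12582.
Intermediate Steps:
Z(u, R) = R/4 (Z(u, R) = R*(¼) = R/4)
Z(10, S) + (-15 - 1*73)*(-143) = (¼)*(-10) + (-15 - 1*73)*(-143) = -5/2 + (-15 - 73)*(-143) = -5/2 - 88*(-143) = -5/2 + 12584 = 25163/2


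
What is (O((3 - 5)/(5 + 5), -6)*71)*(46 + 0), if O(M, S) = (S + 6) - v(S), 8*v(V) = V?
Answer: 4899/2 ≈ 2449.5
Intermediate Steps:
v(V) = V/8
O(M, S) = 6 + 7*S/8 (O(M, S) = (S + 6) - S/8 = (6 + S) - S/8 = 6 + 7*S/8)
(O((3 - 5)/(5 + 5), -6)*71)*(46 + 0) = ((6 + (7/8)*(-6))*71)*(46 + 0) = ((6 - 21/4)*71)*46 = ((¾)*71)*46 = (213/4)*46 = 4899/2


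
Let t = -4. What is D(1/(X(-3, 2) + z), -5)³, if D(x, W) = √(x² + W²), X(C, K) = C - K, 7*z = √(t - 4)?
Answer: (25 + 49/(35 - 2*I*√2)²)^(3/2) ≈ 125.29 + 0.0479*I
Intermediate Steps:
z = 2*I*√2/7 (z = √(-4 - 4)/7 = √(-8)/7 = (2*I*√2)/7 = 2*I*√2/7 ≈ 0.40406*I)
D(x, W) = √(W² + x²)
D(1/(X(-3, 2) + z), -5)³ = (√((-5)² + (1/((-3 - 1*2) + 2*I*√2/7))²))³ = (√(25 + (1/((-3 - 2) + 2*I*√2/7))²))³ = (√(25 + (1/(-5 + 2*I*√2/7))²))³ = (√(25 + (-5 + 2*I*√2/7)⁻²))³ = (25 + (-5 + 2*I*√2/7)⁻²)^(3/2)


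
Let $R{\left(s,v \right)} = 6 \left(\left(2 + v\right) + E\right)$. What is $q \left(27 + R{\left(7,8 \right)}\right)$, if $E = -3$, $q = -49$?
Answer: $-3381$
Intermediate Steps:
$R{\left(s,v \right)} = -6 + 6 v$ ($R{\left(s,v \right)} = 6 \left(\left(2 + v\right) - 3\right) = 6 \left(-1 + v\right) = -6 + 6 v$)
$q \left(27 + R{\left(7,8 \right)}\right) = - 49 \left(27 + \left(-6 + 6 \cdot 8\right)\right) = - 49 \left(27 + \left(-6 + 48\right)\right) = - 49 \left(27 + 42\right) = \left(-49\right) 69 = -3381$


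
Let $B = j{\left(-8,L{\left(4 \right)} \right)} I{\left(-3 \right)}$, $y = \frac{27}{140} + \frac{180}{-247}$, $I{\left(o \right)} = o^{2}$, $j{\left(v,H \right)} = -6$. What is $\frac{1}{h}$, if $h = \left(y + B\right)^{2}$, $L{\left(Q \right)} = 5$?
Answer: $\frac{1195776400}{3556433994201} \approx 0.00033623$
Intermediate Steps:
$y = - \frac{18531}{34580}$ ($y = 27 \cdot \frac{1}{140} + 180 \left(- \frac{1}{247}\right) = \frac{27}{140} - \frac{180}{247} = - \frac{18531}{34580} \approx -0.53589$)
$B = -54$ ($B = - 6 \left(-3\right)^{2} = \left(-6\right) 9 = -54$)
$h = \frac{3556433994201}{1195776400}$ ($h = \left(- \frac{18531}{34580} - 54\right)^{2} = \left(- \frac{1885851}{34580}\right)^{2} = \frac{3556433994201}{1195776400} \approx 2974.2$)
$\frac{1}{h} = \frac{1}{\frac{3556433994201}{1195776400}} = \frac{1195776400}{3556433994201}$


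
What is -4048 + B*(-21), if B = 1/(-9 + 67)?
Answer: -234805/58 ≈ -4048.4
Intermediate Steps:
B = 1/58 ≈ 0.017241
-4048 + B*(-21) = -4048 + (1/58)*(-21) = -4048 - 21/58 = -234805/58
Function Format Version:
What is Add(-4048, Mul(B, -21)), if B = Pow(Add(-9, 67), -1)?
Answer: Rational(-234805, 58) ≈ -4048.4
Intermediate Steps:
B = Rational(1, 58) (B = Pow(58, -1) = Rational(1, 58) ≈ 0.017241)
Add(-4048, Mul(B, -21)) = Add(-4048, Mul(Rational(1, 58), -21)) = Add(-4048, Rational(-21, 58)) = Rational(-234805, 58)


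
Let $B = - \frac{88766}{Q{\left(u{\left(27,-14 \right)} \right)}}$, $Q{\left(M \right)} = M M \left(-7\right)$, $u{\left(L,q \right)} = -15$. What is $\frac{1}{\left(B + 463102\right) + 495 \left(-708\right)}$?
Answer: $\frac{1575}{177499916} \approx 8.8732 \cdot 10^{-6}$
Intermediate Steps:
$Q{\left(M \right)} = - 7 M^{2}$ ($Q{\left(M \right)} = M^{2} \left(-7\right) = - 7 M^{2}$)
$B = \frac{88766}{1575}$ ($B = - \frac{88766}{\left(-7\right) \left(-15\right)^{2}} = - \frac{88766}{\left(-7\right) 225} = - \frac{88766}{-1575} = \left(-88766\right) \left(- \frac{1}{1575}\right) = \frac{88766}{1575} \approx 56.359$)
$\frac{1}{\left(B + 463102\right) + 495 \left(-708\right)} = \frac{1}{\left(\frac{88766}{1575} + 463102\right) + 495 \left(-708\right)} = \frac{1}{\frac{729474416}{1575} - 350460} = \frac{1}{\frac{177499916}{1575}} = \frac{1575}{177499916}$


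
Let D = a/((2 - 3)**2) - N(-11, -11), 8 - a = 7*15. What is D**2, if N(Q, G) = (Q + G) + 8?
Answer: 6889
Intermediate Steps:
N(Q, G) = 8 + G + Q (N(Q, G) = (G + Q) + 8 = 8 + G + Q)
a = -97 (a = 8 - 7*15 = 8 - 1*105 = 8 - 105 = -97)
D = -83 (D = -97/(2 - 3)**2 - (8 - 11 - 11) = -97/((-1)**2) - 1*(-14) = -97/1 + 14 = -97*1 + 14 = -97 + 14 = -83)
D**2 = (-83)**2 = 6889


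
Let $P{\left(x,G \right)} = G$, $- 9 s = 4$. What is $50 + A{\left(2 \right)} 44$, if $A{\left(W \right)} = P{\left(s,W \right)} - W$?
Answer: $50$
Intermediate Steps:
$s = - \frac{4}{9}$ ($s = \left(- \frac{1}{9}\right) 4 = - \frac{4}{9} \approx -0.44444$)
$A{\left(W \right)} = 0$ ($A{\left(W \right)} = W - W = 0$)
$50 + A{\left(2 \right)} 44 = 50 + 0 \cdot 44 = 50 + 0 = 50$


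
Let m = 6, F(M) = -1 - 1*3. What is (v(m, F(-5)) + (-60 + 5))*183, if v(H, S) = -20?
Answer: -13725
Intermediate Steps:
F(M) = -4 (F(M) = -1 - 3 = -4)
(v(m, F(-5)) + (-60 + 5))*183 = (-20 + (-60 + 5))*183 = (-20 - 55)*183 = -75*183 = -13725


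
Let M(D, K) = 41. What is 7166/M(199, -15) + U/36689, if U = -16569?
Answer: 262234045/1504249 ≈ 174.33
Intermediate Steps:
7166/M(199, -15) + U/36689 = 7166/41 - 16569/36689 = 262234045/1504249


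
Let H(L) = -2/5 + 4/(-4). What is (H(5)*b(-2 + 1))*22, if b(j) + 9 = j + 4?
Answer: 924/5 ≈ 184.80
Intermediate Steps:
b(j) = -5 + j (b(j) = -9 + (j + 4) = -9 + (4 + j) = -5 + j)
H(L) = -7/5 (H(L) = -2*1/5 + 4*(-1/4) = -2/5 - 1 = -7/5)
(H(5)*b(-2 + 1))*22 = -7*(-5 + (-2 + 1))/5*22 = -7*(-5 - 1)/5*22 = -7/5*(-6)*22 = (42/5)*22 = 924/5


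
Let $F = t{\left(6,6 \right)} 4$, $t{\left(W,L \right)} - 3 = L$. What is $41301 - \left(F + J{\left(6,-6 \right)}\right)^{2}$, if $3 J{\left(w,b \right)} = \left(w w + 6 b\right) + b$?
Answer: $40145$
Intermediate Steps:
$t{\left(W,L \right)} = 3 + L$
$F = 36$ ($F = \left(3 + 6\right) 4 = 9 \cdot 4 = 36$)
$J{\left(w,b \right)} = \frac{w^{2}}{3} + \frac{7 b}{3}$ ($J{\left(w,b \right)} = \frac{\left(w w + 6 b\right) + b}{3} = \frac{\left(w^{2} + 6 b\right) + b}{3} = \frac{w^{2} + 7 b}{3} = \frac{w^{2}}{3} + \frac{7 b}{3}$)
$41301 - \left(F + J{\left(6,-6 \right)}\right)^{2} = 41301 - \left(36 + \left(\frac{6^{2}}{3} + \frac{7}{3} \left(-6\right)\right)\right)^{2} = 41301 - \left(36 + \left(\frac{1}{3} \cdot 36 - 14\right)\right)^{2} = 41301 - \left(36 + \left(12 - 14\right)\right)^{2} = 41301 - \left(36 - 2\right)^{2} = 41301 - 34^{2} = 41301 - 1156 = 40145$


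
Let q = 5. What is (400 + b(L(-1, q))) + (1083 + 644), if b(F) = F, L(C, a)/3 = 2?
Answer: 2133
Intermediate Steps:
L(C, a) = 6 (L(C, a) = 3*2 = 6)
(400 + b(L(-1, q))) + (1083 + 644) = (400 + 6) + (1083 + 644) = 406 + 1727 = 2133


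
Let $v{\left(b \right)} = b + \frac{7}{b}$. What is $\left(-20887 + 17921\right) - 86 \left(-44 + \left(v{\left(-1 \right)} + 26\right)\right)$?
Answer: $-730$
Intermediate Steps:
$\left(-20887 + 17921\right) - 86 \left(-44 + \left(v{\left(-1 \right)} + 26\right)\right) = \left(-20887 + 17921\right) - 86 \left(-44 + \left(\left(-1 + \frac{7}{-1}\right) + 26\right)\right) = -2966 - 86 \left(-44 + \left(\left(-1 + 7 \left(-1\right)\right) + 26\right)\right) = -2966 - 86 \left(-44 + \left(\left(-1 - 7\right) + 26\right)\right) = -2966 - 86 \left(-44 + \left(-8 + 26\right)\right) = -2966 - 86 \left(-44 + 18\right) = -2966 - -2236 = -2966 + 2236 = -730$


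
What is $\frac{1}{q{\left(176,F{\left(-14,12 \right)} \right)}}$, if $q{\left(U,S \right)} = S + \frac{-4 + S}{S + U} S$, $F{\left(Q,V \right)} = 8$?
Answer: $\frac{23}{188} \approx 0.12234$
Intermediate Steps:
$q{\left(U,S \right)} = S + \frac{S \left(-4 + S\right)}{S + U}$ ($q{\left(U,S \right)} = S + \frac{-4 + S}{S + U} S = S + \frac{S \left(-4 + S\right)}{S + U}$)
$\frac{1}{q{\left(176,F{\left(-14,12 \right)} \right)}} = \frac{1}{8 \frac{1}{8 + 176} \left(-4 + 176 + 2 \cdot 8\right)} = \frac{1}{8 \cdot \frac{1}{184} \left(-4 + 176 + 16\right)} = \frac{1}{8 \cdot \frac{1}{184} \cdot 188} = \frac{1}{\frac{188}{23}} = \frac{23}{188}$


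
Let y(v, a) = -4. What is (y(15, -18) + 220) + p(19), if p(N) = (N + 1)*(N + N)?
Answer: 976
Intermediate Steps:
p(N) = 2*N*(1 + N) (p(N) = (1 + N)*(2*N) = 2*N*(1 + N))
(y(15, -18) + 220) + p(19) = (-4 + 220) + 2*19*(1 + 19) = 216 + 2*19*20 = 216 + 760 = 976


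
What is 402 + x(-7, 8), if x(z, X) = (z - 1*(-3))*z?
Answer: 430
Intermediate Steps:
x(z, X) = z*(3 + z) (x(z, X) = (z + 3)*z = (3 + z)*z = z*(3 + z))
402 + x(-7, 8) = 402 - 7*(3 - 7) = 402 - 7*(-4) = 402 + 28 = 430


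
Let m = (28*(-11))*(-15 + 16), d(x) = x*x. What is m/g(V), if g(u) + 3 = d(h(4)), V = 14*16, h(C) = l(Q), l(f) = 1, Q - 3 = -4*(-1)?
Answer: 154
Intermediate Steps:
Q = 7 (Q = 3 - 4*(-1) = 3 + 4 = 7)
h(C) = 1
d(x) = x²
V = 224
g(u) = -2 (g(u) = -3 + 1² = -3 + 1 = -2)
m = -308 (m = -308*1 = -308)
m/g(V) = -308/(-2) = -308*(-½) = 154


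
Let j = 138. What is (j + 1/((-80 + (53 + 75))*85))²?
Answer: 317015167681/16646400 ≈ 19044.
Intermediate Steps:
(j + 1/((-80 + (53 + 75))*85))² = (138 + 1/((-80 + (53 + 75))*85))² = (138 + (1/85)/(-80 + 128))² = (138 + (1/85)/48)² = (138 + (1/48)*(1/85))² = (138 + 1/4080)² = (563041/4080)² = 317015167681/16646400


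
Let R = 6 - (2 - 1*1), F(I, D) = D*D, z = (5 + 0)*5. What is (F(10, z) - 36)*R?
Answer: 2945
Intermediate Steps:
z = 25 (z = 5*5 = 25)
F(I, D) = D²
R = 5 (R = 6 - (2 - 1) = 6 - 1*1 = 6 - 1 = 5)
(F(10, z) - 36)*R = (25² - 36)*5 = (625 - 36)*5 = 589*5 = 2945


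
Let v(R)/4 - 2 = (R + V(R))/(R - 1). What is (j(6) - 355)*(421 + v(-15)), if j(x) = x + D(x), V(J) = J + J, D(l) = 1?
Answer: -153207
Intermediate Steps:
V(J) = 2*J
j(x) = 1 + x (j(x) = x + 1 = 1 + x)
v(R) = 8 + 12*R/(-1 + R) (v(R) = 8 + 4*((R + 2*R)/(R - 1)) = 8 + 4*((3*R)/(-1 + R)) = 8 + 4*(3*R/(-1 + R)) = 8 + 12*R/(-1 + R))
(j(6) - 355)*(421 + v(-15)) = ((1 + 6) - 355)*(421 + 4*(-2 + 5*(-15))/(-1 - 15)) = (7 - 355)*(421 + 4*(-2 - 75)/(-16)) = -348*(421 + 4*(-1/16)*(-77)) = -348*(421 + 77/4) = -348*1761/4 = -153207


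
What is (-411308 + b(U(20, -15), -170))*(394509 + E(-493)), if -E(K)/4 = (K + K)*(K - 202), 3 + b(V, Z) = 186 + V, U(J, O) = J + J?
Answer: 964640139535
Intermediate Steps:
U(J, O) = 2*J
b(V, Z) = 183 + V (b(V, Z) = -3 + (186 + V) = 183 + V)
E(K) = -8*K*(-202 + K) (E(K) = -4*(K + K)*(K - 202) = -4*2*K*(-202 + K) = -8*K*(-202 + K))
(-411308 + b(U(20, -15), -170))*(394509 + E(-493)) = (-411308 + (183 + 2*20))*(394509 + 8*(-493)*(202 - 1*(-493))) = (-411308 + (183 + 40))*(394509 + 8*(-493)*(202 + 493)) = (-411308 + 223)*(394509 + 8*(-493)*695) = -411085*(394509 - 2741080) = -411085*(-2346571) = 964640139535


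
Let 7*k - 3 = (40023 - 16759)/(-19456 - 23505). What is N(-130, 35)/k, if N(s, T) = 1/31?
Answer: 300727/3274189 ≈ 0.091848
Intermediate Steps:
N(s, T) = 1/31
k = 105619/300727 (k = 3/7 + ((40023 - 16759)/(-19456 - 23505))/7 = 3/7 + (23264/(-42961))/7 = 3/7 + (23264*(-1/42961))/7 = 3/7 + (⅐)*(-23264/42961) = 3/7 - 23264/300727 = 105619/300727 ≈ 0.35121)
N(-130, 35)/k = 1/(31*(105619/300727)) = (1/31)*(300727/105619) = 300727/3274189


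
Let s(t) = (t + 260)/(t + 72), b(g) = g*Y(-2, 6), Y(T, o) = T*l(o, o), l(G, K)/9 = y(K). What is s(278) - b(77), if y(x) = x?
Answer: 1455569/175 ≈ 8317.5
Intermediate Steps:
l(G, K) = 9*K
Y(T, o) = 9*T*o (Y(T, o) = T*(9*o) = 9*T*o)
b(g) = -108*g (b(g) = g*(9*(-2)*6) = g*(-108) = -108*g)
s(t) = (260 + t)/(72 + t)
s(278) - b(77) = (260 + 278)/(72 + 278) - (-108)*77 = 538/350 - 1*(-8316) = (1/350)*538 + 8316 = 269/175 + 8316 = 1455569/175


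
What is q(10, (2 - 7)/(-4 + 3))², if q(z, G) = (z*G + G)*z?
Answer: 302500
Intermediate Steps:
q(z, G) = z*(G + G*z) (q(z, G) = (G*z + G)*z = (G + G*z)*z = z*(G + G*z))
q(10, (2 - 7)/(-4 + 3))² = (((2 - 7)/(-4 + 3))*10*(1 + 10))² = (-5/(-1)*10*11)² = (-5*(-1)*10*11)² = (5*10*11)² = 550² = 302500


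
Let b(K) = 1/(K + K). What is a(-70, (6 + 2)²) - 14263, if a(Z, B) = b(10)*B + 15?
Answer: -71224/5 ≈ -14245.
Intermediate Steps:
b(K) = 1/(2*K)
a(Z, B) = 15 + B/20 (a(Z, B) = ((½)/10)*B + 15 = ((½)*(⅒))*B + 15 = B/20 + 15 = 15 + B/20)
a(-70, (6 + 2)²) - 14263 = (15 + (6 + 2)²/20) - 14263 = (15 + (1/20)*8²) - 14263 = (15 + (1/20)*64) - 14263 = (15 + 16/5) - 14263 = 91/5 - 14263 = -71224/5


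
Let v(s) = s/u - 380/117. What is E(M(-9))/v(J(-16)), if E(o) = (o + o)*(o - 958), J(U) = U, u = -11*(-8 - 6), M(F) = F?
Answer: -78405327/15098 ≈ -5193.1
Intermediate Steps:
u = 154 (u = -11*(-14) = 154)
v(s) = -380/117 + s/154 (v(s) = s/154 - 380/117 = -380/117 + s/154)
E(o) = 2*o*(-958 + o) (E(o) = (2*o)*(-958 + o) = 2*o*(-958 + o))
E(M(-9))/v(J(-16)) = (2*(-9)*(-958 - 9))/(-380/117 + (1/154)*(-16)) = (2*(-9)*(-967))/(-380/117 - 8/77) = 17406/(-30196/9009) = 17406*(-9009/30196) = -78405327/15098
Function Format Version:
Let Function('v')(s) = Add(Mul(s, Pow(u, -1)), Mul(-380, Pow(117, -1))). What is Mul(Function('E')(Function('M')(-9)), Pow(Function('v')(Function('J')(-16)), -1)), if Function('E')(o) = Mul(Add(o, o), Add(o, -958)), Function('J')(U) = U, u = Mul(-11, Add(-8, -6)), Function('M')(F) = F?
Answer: Rational(-78405327, 15098) ≈ -5193.1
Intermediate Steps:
u = 154 (u = Mul(-11, -14) = 154)
Function('v')(s) = Add(Rational(-380, 117), Mul(Rational(1, 154), s)) (Function('v')(s) = Add(Mul(s, Pow(154, -1)), Mul(-380, Pow(117, -1))) = Add(Mul(s, Rational(1, 154)), Mul(-380, Rational(1, 117))) = Add(Mul(Rational(1, 154), s), Rational(-380, 117)) = Add(Rational(-380, 117), Mul(Rational(1, 154), s)))
Function('E')(o) = Mul(2, o, Add(-958, o)) (Function('E')(o) = Mul(Mul(2, o), Add(-958, o)) = Mul(2, o, Add(-958, o)))
Mul(Function('E')(Function('M')(-9)), Pow(Function('v')(Function('J')(-16)), -1)) = Mul(Mul(2, -9, Add(-958, -9)), Pow(Add(Rational(-380, 117), Mul(Rational(1, 154), -16)), -1)) = Mul(Mul(2, -9, -967), Pow(Add(Rational(-380, 117), Rational(-8, 77)), -1)) = Mul(17406, Pow(Rational(-30196, 9009), -1)) = Mul(17406, Rational(-9009, 30196)) = Rational(-78405327, 15098)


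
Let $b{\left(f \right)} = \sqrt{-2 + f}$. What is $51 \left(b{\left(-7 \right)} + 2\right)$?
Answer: $102 + 153 i \approx 102.0 + 153.0 i$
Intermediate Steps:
$51 \left(b{\left(-7 \right)} + 2\right) = 51 \left(\sqrt{-2 - 7} + 2\right) = 51 \left(\sqrt{-9} + 2\right) = 51 \left(3 i + 2\right) = 51 \left(2 + 3 i\right) = 102 + 153 i$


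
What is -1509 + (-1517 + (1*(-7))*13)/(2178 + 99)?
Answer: -1145867/759 ≈ -1509.7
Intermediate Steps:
-1509 + (-1517 + (1*(-7))*13)/(2178 + 99) = -1509 + (-1517 - 7*13)/2277 = -1509 + (-1517 - 91)*(1/2277) = -1509 - 1608*1/2277 = -1509 - 536/759 = -1145867/759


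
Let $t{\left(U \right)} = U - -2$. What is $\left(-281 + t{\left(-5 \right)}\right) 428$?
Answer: $-121552$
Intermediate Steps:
$t{\left(U \right)} = 2 + U$ ($t{\left(U \right)} = U + 2 = 2 + U$)
$\left(-281 + t{\left(-5 \right)}\right) 428 = \left(-281 + \left(2 - 5\right)\right) 428 = \left(-281 - 3\right) 428 = \left(-284\right) 428 = -121552$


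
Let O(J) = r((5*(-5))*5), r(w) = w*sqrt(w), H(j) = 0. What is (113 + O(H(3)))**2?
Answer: (113 - 625*I*sqrt(5))**2 ≈ -1.9404e+6 - 3.1584e+5*I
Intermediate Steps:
r(w) = w**(3/2)
O(J) = -625*I*sqrt(5) (O(J) = ((5*(-5))*5)**(3/2) = (-25*5)**(3/2) = (-125)**(3/2) = -625*I*sqrt(5))
(113 + O(H(3)))**2 = (113 - 625*I*sqrt(5))**2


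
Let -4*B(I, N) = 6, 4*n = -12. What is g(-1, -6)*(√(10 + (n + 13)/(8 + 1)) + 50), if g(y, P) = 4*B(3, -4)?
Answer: -320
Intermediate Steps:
n = -3 (n = (¼)*(-12) = -3)
B(I, N) = -3/2 (B(I, N) = -¼*6 = -3/2)
g(y, P) = -6 (g(y, P) = 4*(-3/2) = -6)
g(-1, -6)*(√(10 + (n + 13)/(8 + 1)) + 50) = -6*(√(10 + (-3 + 13)/(8 + 1)) + 50) = -6*(√(10 + 10/9) + 50) = -6*(√(100/9) + 50) = -6*(10/3 + 50) = -6*160/3 = -320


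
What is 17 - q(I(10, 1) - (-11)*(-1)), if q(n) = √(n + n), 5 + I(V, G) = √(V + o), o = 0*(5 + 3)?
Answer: 17 - √(-32 + 2*√10) ≈ 17.0 - 5.0671*I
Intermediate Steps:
o = 0 (o = 0*8 = 0)
I(V, G) = -5 + √V (I(V, G) = -5 + √(V + 0) = -5 + √V)
q(n) = √2*√n (q(n) = √(2*n) = √2*√n)
17 - q(I(10, 1) - (-11)*(-1)) = 17 - √2*√((-5 + √10) - (-11)*(-1)) = 17 - √2*√((-5 + √10) - 1*11) = 17 - √2*√((-5 + √10) - 11) = 17 - √2*√(-16 + √10)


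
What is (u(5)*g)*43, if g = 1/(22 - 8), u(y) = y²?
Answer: 1075/14 ≈ 76.786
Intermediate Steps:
g = 1/14 ≈ 0.071429
(u(5)*g)*43 = (5²*(1/14))*43 = (25*(1/14))*43 = (25/14)*43 = 1075/14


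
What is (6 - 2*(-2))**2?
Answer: 100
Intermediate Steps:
(6 - 2*(-2))**2 = (6 + 4)**2 = 10**2 = 100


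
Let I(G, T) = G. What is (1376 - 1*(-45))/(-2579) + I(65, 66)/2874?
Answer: -3916319/7412046 ≈ -0.52837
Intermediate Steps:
(1376 - 1*(-45))/(-2579) + I(65, 66)/2874 = (1376 - 1*(-45))/(-2579) + 65/2874 = (1376 + 45)*(-1/2579) + 65*(1/2874) = 1421*(-1/2579) + 65/2874 = -1421/2579 + 65/2874 = -3916319/7412046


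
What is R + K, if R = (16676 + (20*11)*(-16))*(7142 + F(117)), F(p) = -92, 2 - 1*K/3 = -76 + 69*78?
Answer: 92733888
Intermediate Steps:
K = -15912 (K = 6 - 3*(-76 + 69*78) = 6 - 3*(-76 + 5382) = 6 - 3*5306 = 6 - 15918 = -15912)
R = 92749800 (R = (16676 + (20*11)*(-16))*(7142 - 92) = (16676 + 220*(-16))*7050 = (16676 - 3520)*7050 = 13156*7050 = 92749800)
R + K = 92749800 - 15912 = 92733888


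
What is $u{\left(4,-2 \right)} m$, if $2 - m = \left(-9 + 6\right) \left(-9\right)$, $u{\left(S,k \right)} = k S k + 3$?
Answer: $-475$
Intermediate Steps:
$u{\left(S,k \right)} = 3 + S k^{2}$ ($u{\left(S,k \right)} = S k k + 3 = S k^{2} + 3 = 3 + S k^{2}$)
$m = -25$ ($m = 2 - \left(-9 + 6\right) \left(-9\right) = 2 - \left(-3\right) \left(-9\right) = 2 - 27 = -25$)
$u{\left(4,-2 \right)} m = \left(3 + 4 \left(-2\right)^{2}\right) \left(-25\right) = \left(3 + 4 \cdot 4\right) \left(-25\right) = \left(3 + 16\right) \left(-25\right) = 19 \left(-25\right) = -475$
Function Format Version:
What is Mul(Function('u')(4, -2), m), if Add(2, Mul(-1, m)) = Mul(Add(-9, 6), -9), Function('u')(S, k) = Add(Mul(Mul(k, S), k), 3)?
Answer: -475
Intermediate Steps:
Function('u')(S, k) = Add(3, Mul(S, Pow(k, 2))) (Function('u')(S, k) = Add(Mul(Mul(S, k), k), 3) = Add(Mul(S, Pow(k, 2)), 3) = Add(3, Mul(S, Pow(k, 2))))
m = -25 (m = Add(2, Mul(-1, Mul(Add(-9, 6), -9))) = Add(2, Mul(-1, Mul(-3, -9))) = Add(2, Mul(-1, 27)) = Add(2, -27) = -25)
Mul(Function('u')(4, -2), m) = Mul(Add(3, Mul(4, Pow(-2, 2))), -25) = Mul(Add(3, Mul(4, 4)), -25) = Mul(Add(3, 16), -25) = Mul(19, -25) = -475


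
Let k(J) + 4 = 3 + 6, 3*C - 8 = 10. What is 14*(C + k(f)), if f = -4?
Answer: 154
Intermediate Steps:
C = 6 (C = 8/3 + (⅓)*10 = 8/3 + 10/3 = 6)
k(J) = 5 (k(J) = -4 + (3 + 6) = -4 + 9 = 5)
14*(C + k(f)) = 14*(6 + 5) = 14*11 = 154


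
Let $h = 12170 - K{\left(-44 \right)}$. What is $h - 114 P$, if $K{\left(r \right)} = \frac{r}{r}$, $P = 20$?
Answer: $9889$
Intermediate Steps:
$K{\left(r \right)} = 1$
$h = 12169$ ($h = 12170 - 1 = 12169$)
$h - 114 P = 12169 - 114 \cdot 20 = 12169 - 2280 = 9889$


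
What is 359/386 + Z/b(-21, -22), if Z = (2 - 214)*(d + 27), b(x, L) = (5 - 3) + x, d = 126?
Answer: 12527117/7334 ≈ 1708.1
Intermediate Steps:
b(x, L) = 2 + x
Z = -32436 (Z = (2 - 214)*(126 + 27) = -212*153 = -32436)
359/386 + Z/b(-21, -22) = 359/386 - 32436/(2 - 21) = 359*(1/386) - 32436/(-19) = 359/386 - 32436*(-1/19) = 359/386 + 32436/19 = 12527117/7334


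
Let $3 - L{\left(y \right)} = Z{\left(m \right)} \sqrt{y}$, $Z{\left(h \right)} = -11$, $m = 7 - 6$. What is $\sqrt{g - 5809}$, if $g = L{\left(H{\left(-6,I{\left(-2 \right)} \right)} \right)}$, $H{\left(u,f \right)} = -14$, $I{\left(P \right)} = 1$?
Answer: $\sqrt{-5806 + 11 i \sqrt{14}} \approx 0.2701 + 76.198 i$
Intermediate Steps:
$m = 1$
$L{\left(y \right)} = 3 + 11 \sqrt{y}$ ($L{\left(y \right)} = 3 - - 11 \sqrt{y} = 3 + 11 \sqrt{y}$)
$g = 3 + 11 i \sqrt{14}$ ($g = 3 + 11 \sqrt{-14} = 3 + 11 i \sqrt{14} \approx 3.0 + 41.158 i$)
$\sqrt{g - 5809} = \sqrt{\left(3 + 11 i \sqrt{14}\right) - 5809} = \sqrt{-5806 + 11 i \sqrt{14}}$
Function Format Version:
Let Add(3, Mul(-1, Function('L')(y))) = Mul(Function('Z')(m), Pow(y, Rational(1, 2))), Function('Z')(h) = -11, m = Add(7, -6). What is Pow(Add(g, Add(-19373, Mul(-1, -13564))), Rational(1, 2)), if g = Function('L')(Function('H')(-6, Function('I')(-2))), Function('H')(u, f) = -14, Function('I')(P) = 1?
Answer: Pow(Add(-5806, Mul(11, I, Pow(14, Rational(1, 2)))), Rational(1, 2)) ≈ Add(0.2701, Mul(76.198, I))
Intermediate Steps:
m = 1
Function('L')(y) = Add(3, Mul(11, Pow(y, Rational(1, 2)))) (Function('L')(y) = Add(3, Mul(-1, Mul(-11, Pow(y, Rational(1, 2))))) = Add(3, Mul(11, Pow(y, Rational(1, 2)))))
g = Add(3, Mul(11, I, Pow(14, Rational(1, 2)))) (g = Add(3, Mul(11, Pow(-14, Rational(1, 2)))) = Add(3, Mul(11, Mul(I, Pow(14, Rational(1, 2))))) = Add(3, Mul(11, I, Pow(14, Rational(1, 2)))) ≈ Add(3.0000, Mul(41.158, I)))
Pow(Add(g, Add(-19373, Mul(-1, -13564))), Rational(1, 2)) = Pow(Add(Add(3, Mul(11, I, Pow(14, Rational(1, 2)))), Add(-19373, Mul(-1, -13564))), Rational(1, 2)) = Pow(Add(Add(3, Mul(11, I, Pow(14, Rational(1, 2)))), Add(-19373, 13564)), Rational(1, 2)) = Pow(Add(Add(3, Mul(11, I, Pow(14, Rational(1, 2)))), -5809), Rational(1, 2)) = Pow(Add(-5806, Mul(11, I, Pow(14, Rational(1, 2)))), Rational(1, 2))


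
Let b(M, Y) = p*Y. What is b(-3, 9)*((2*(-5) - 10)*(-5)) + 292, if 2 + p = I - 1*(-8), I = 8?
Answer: 12892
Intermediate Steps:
p = 14 (p = -2 + (8 - 1*(-8)) = -2 + (8 + 8) = -2 + 16 = 14)
b(M, Y) = 14*Y
b(-3, 9)*((2*(-5) - 10)*(-5)) + 292 = (14*9)*((2*(-5) - 10)*(-5)) + 292 = 126*((-10 - 10)*(-5)) + 292 = 126*(-20*(-5)) + 292 = 126*100 + 292 = 12600 + 292 = 12892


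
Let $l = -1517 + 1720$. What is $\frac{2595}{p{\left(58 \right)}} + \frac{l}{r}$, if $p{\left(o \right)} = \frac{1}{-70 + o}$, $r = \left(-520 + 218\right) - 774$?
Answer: $- \frac{33506843}{1076} \approx -31140.0$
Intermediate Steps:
$l = 203$
$r = -1076$ ($r = -302 - 774 = -1076$)
$\frac{2595}{p{\left(58 \right)}} + \frac{l}{r} = \frac{2595}{\frac{1}{-70 + 58}} + \frac{203}{-1076} = \frac{2595}{\frac{1}{-12}} + 203 \left(- \frac{1}{1076}\right) = \frac{2595}{- \frac{1}{12}} - \frac{203}{1076} = 2595 \left(-12\right) - \frac{203}{1076} = -31140 - \frac{203}{1076} = - \frac{33506843}{1076}$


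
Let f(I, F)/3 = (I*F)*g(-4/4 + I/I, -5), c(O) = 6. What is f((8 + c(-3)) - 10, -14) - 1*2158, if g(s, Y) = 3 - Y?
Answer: -3502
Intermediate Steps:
f(I, F) = 24*F*I (f(I, F) = 3*((I*F)*(3 - 1*(-5))) = 3*((F*I)*(3 + 5)) = 3*((F*I)*8) = 3*(8*F*I) = 24*F*I)
f((8 + c(-3)) - 10, -14) - 1*2158 = 24*(-14)*((8 + 6) - 10) - 1*2158 = 24*(-14)*(14 - 10) - 2158 = 24*(-14)*4 - 2158 = -1344 - 2158 = -3502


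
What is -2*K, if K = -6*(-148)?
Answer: -1776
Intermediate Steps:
K = 888
-2*K = -2*888 = -1776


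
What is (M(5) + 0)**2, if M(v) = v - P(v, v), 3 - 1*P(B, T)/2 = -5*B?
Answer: 2601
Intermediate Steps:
P(B, T) = 6 + 10*B (P(B, T) = 6 - (-10)*B = 6 + 10*B)
M(v) = -6 - 9*v (M(v) = v - (6 + 10*v) = v + (-6 - 10*v) = -6 - 9*v)
(M(5) + 0)**2 = ((-6 - 9*5) + 0)**2 = ((-6 - 45) + 0)**2 = (-51 + 0)**2 = (-51)**2 = 2601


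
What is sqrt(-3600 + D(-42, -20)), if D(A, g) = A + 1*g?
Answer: I*sqrt(3662) ≈ 60.514*I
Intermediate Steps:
D(A, g) = A + g
sqrt(-3600 + D(-42, -20)) = sqrt(-3600 + (-42 - 20)) = sqrt(-3600 - 62) = sqrt(-3662) = I*sqrt(3662)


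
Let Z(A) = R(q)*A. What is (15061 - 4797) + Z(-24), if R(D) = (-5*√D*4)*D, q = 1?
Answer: 10744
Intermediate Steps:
R(D) = -20*D^(3/2) (R(D) = (-20*√D)*D = -20*D^(3/2))
Z(A) = -20*A (Z(A) = (-20*1^(3/2))*A = (-20*1)*A = -20*A)
(15061 - 4797) + Z(-24) = (15061 - 4797) - 20*(-24) = 10264 + 480 = 10744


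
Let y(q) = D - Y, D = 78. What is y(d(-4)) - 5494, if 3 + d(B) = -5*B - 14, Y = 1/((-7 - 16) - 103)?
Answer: -682415/126 ≈ -5416.0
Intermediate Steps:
Y = -1/126 (Y = 1/(-23 - 103) = 1/(-126) = -1/126 ≈ -0.0079365)
d(B) = -17 - 5*B (d(B) = -3 + (-5*B - 14) = -3 + (-14 - 5*B) = -17 - 5*B)
y(q) = 9829/126 (y(q) = 78 - 1*(-1/126) = 78 + 1/126 = 9829/126)
y(d(-4)) - 5494 = 9829/126 - 5494 = -682415/126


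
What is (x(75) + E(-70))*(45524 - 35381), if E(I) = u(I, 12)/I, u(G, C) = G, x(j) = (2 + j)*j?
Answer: 58585968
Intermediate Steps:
x(j) = j*(2 + j)
E(I) = 1 (E(I) = I/I = 1)
(x(75) + E(-70))*(45524 - 35381) = (75*(2 + 75) + 1)*(45524 - 35381) = (75*77 + 1)*10143 = (5775 + 1)*10143 = 5776*10143 = 58585968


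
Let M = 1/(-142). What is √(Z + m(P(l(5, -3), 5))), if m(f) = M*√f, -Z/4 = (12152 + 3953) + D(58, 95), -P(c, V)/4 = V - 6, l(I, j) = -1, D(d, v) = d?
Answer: I*√325910803/71 ≈ 254.27*I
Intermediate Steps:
M = -1/142 ≈ -0.0070423
P(c, V) = 24 - 4*V (P(c, V) = -4*(V - 6) = -4*(-6 + V) = 24 - 4*V)
Z = -64652 (Z = -4*((12152 + 3953) + 58) = -4*(16105 + 58) = -4*16163 = -64652)
m(f) = -√f/142
√(Z + m(P(l(5, -3), 5))) = √(-64652 - √(24 - 4*5)/142) = √(-64652 - √(24 - 20)/142) = √(-64652 - √4/142) = √(-64652 - 1/142*2) = √(-64652 - 1/71) = √(-4590293/71) = I*√325910803/71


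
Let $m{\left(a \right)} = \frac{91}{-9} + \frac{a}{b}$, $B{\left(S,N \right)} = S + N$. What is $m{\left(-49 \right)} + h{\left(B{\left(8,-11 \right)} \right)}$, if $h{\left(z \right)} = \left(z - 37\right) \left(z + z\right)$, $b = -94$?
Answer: $\frac{194927}{846} \approx 230.41$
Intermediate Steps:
$B{\left(S,N \right)} = N + S$
$h{\left(z \right)} = 2 z \left(-37 + z\right)$ ($h{\left(z \right)} = \left(-37 + z\right) 2 z = 2 z \left(-37 + z\right)$)
$m{\left(a \right)} = - \frac{91}{9} - \frac{a}{94}$ ($m{\left(a \right)} = \frac{91}{-9} + \frac{a}{-94} = 91 \left(- \frac{1}{9}\right) + a \left(- \frac{1}{94}\right) = - \frac{91}{9} - \frac{a}{94}$)
$m{\left(-49 \right)} + h{\left(B{\left(8,-11 \right)} \right)} = \left(- \frac{91}{9} - - \frac{49}{94}\right) + 2 \left(-11 + 8\right) \left(-37 + \left(-11 + 8\right)\right) = \left(- \frac{91}{9} + \frac{49}{94}\right) + 2 \left(-3\right) \left(-37 - 3\right) = - \frac{8113}{846} + 2 \left(-3\right) \left(-40\right) = - \frac{8113}{846} + 240 = \frac{194927}{846}$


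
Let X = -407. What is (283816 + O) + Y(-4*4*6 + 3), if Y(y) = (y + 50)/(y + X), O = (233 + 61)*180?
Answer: 168368043/500 ≈ 3.3674e+5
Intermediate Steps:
O = 52920 (O = 294*180 = 52920)
Y(y) = (50 + y)/(-407 + y) (Y(y) = (y + 50)/(y - 407) = (50 + y)/(-407 + y))
(283816 + O) + Y(-4*4*6 + 3) = (283816 + 52920) + (50 + (-4*4*6 + 3))/(-407 + (-4*4*6 + 3)) = 336736 + (50 + (-16*6 + 3))/(-407 + (-16*6 + 3)) = 336736 + (50 + (-96 + 3))/(-407 + (-96 + 3)) = 336736 + (50 - 93)/(-407 - 93) = 336736 - 43/(-500) = 336736 - 1/500*(-43) = 336736 + 43/500 = 168368043/500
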